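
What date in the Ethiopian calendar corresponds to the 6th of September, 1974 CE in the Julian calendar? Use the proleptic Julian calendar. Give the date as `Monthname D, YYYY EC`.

Meskerem 9, 1967 EC

The source date corresponds to 19 September 1974 in the Gregorian calendar (JDN 2442310).
That day falls on 9 Meskerem 1967 EC in the Ethiopian calendar.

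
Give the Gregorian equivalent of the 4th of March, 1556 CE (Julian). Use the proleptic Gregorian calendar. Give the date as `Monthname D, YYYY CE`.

March 14, 1556 CE

The Julian–Gregorian offset here is 10 days (Julian trailing).
4 March 1556 Julian + 10 days → 14 March 1556 Gregorian.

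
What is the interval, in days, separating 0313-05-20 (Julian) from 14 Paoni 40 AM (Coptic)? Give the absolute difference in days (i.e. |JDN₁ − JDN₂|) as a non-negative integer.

JDN of the first date = 1835521.
JDN of the second date = 1839558.
|1839558 − 1835521| = 4037.

4037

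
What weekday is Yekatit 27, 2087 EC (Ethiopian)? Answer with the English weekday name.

Equivalently 6 March 2095 Gregorian, JDN 2486308.
JDN 2486308 mod 7 = 6, and JDN 0 was a Monday, so this is a Sunday.

Sunday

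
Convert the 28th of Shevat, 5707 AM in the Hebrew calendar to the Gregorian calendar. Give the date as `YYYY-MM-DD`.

Both dates share Julian Day Number 2432235; in the Gregorian calendar that is 18 February 1947 CE.

1947-02-18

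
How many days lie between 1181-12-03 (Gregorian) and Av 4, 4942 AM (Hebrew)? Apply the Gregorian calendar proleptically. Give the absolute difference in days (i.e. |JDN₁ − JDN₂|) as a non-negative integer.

222

First date → JDN 2152748; second date → JDN 2152970.
The interval is |2152748 − 2152970| = 222 days.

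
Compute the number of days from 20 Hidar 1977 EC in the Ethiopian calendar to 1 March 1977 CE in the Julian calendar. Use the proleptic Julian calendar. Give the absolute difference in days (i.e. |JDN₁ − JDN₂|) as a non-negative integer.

2817

First date → JDN 2446034; second date → JDN 2443217.
The interval is |2446034 − 2443217| = 2817 days.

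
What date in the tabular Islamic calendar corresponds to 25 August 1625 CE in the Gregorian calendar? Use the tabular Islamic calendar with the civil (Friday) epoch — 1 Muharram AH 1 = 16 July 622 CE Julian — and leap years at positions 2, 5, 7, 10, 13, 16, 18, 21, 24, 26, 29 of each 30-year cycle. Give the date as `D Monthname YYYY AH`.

Julian Day Number of the source date = 2314816.
Converting JDN 2314816 to the tabular Islamic calendar gives 21 Dhu al-Qa'dah 1034 AH.

21 Dhu al-Qa'dah 1034 AH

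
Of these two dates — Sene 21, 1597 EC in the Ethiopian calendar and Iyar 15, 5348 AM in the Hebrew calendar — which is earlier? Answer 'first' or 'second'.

First date → JDN 2307450; second date → JDN 2301197.
JDN 2301197 < JDN 2307450, so the second date is earlier.

second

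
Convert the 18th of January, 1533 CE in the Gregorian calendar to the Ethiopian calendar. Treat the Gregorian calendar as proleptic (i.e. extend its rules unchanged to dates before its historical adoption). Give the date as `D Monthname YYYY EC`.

Julian Day Number of the source date = 2280994.
Converting JDN 2280994 to the Ethiopian calendar gives 13 Tir 1525 EC.

13 Tir 1525 EC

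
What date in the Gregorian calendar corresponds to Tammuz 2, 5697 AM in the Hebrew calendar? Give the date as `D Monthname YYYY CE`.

Julian Day Number of the source date = 2428696.
Converting JDN 2428696 to the Gregorian calendar gives 11 June 1937 CE.

11 June 1937 CE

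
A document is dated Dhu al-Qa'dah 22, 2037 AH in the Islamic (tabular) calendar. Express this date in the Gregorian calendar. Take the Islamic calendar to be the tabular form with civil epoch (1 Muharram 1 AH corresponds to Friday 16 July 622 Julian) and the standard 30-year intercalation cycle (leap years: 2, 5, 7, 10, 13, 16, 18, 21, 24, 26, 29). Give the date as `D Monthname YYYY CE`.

Both dates share Julian Day Number 2670247; in the Gregorian calendar that is 14 October 2598 CE.

14 October 2598 CE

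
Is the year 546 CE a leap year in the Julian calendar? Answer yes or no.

no

546 mod 4 = 2, so it is a common year in the Julian calendar.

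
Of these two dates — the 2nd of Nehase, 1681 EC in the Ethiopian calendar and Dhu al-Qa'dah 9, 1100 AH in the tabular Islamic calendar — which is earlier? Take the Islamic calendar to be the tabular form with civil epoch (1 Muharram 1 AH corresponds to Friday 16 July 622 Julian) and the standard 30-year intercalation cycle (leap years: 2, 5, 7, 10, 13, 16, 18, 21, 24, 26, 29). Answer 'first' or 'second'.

first

Converting both to JDN: 2338172 vs 2338192; the smaller is the first.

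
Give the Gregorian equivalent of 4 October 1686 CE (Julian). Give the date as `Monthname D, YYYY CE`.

October 14, 1686 CE

The Julian–Gregorian offset here is 10 days (Julian trailing).
4 October 1686 Julian + 10 days → 14 October 1686 Gregorian.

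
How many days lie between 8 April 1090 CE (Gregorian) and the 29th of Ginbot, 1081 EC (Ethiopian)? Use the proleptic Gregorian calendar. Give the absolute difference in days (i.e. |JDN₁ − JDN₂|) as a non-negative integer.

JDN of the first date = 2119272.
JDN of the second date = 2118959.
|2118959 − 2119272| = 313.

313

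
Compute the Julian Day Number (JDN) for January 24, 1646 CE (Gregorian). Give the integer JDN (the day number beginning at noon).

JDN 2299161 is 15 October 1582 CE (Gregorian); the target day is +23112 days from there, so JDN = 2322273.

2322273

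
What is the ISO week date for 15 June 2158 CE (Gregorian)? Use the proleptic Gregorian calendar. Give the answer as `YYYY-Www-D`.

2158-W24-4

The weekday is Thursday (ISO weekday 4).
That Thursday belongs to ISO week 24 of ISO year 2158.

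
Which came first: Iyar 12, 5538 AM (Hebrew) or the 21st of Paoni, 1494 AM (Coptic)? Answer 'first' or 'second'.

First date → JDN 2370590; second date → JDN 2370638.
JDN 2370590 < JDN 2370638, so the first date is earlier.

first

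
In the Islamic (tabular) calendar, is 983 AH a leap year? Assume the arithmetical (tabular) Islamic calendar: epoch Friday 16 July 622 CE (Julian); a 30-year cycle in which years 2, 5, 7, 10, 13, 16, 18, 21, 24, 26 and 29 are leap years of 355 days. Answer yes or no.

no

Year 983 AH is year 23 of its 30-year cycle; leap positions are 2, 5, 7, 10, 13, 16, 18, 21, 24, 26, 29, so it is a common year (354 days).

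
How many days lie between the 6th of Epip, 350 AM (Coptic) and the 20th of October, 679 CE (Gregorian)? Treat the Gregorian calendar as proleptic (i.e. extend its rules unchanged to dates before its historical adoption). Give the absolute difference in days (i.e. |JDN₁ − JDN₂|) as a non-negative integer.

16545

First date → JDN 1952807; second date → JDN 1969352.
The interval is |1952807 − 1969352| = 16545 days.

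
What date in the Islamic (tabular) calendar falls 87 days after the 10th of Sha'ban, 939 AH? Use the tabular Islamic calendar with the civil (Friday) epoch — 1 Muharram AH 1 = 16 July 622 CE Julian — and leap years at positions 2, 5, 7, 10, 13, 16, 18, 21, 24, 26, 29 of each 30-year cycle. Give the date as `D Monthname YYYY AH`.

Counting 87 days forward from JDN 2281052 reaches JDN 2281139, which is 9 Dhu al-Qa'dah 939 AH.

9 Dhu al-Qa'dah 939 AH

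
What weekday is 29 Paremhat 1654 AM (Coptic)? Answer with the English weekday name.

Thursday

This is JDN 2428996 (7 April 1938 Gregorian).
JDN 2428996 mod 7 = 3, and JDN 0 was a Monday, so this is a Thursday.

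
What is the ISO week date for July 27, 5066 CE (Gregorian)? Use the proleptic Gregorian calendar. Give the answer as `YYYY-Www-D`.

5066-W30-5

The weekday is Friday (ISO weekday 5).
That Friday belongs to ISO week 30 of ISO year 5066.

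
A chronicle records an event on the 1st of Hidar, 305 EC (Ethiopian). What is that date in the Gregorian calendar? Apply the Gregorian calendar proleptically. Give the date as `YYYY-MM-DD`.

Both dates share Julian Day Number 1835317; in the Gregorian calendar that is 29 October 312 CE.

0312-10-29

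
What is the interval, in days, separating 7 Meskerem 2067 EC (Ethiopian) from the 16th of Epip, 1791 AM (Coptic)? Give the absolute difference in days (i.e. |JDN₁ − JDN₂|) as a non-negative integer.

309

JDN of the first date = 2478833.
JDN of the second date = 2479142.
|2479142 − 2478833| = 309.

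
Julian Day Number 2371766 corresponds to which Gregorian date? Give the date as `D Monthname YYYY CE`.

28 July 1781 CE

Counting from JDN 2299161 = 15 Oct 1582 gives an offset of 72605 days.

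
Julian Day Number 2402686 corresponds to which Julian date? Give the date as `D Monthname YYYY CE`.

13 March 1866 CE

The Gregorian equivalent of JDN 2402686 is 25 March 1866.
In the Julian calendar that day is 13 March 1866 CE.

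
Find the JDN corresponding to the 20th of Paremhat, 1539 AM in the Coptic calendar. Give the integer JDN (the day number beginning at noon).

2386983

In the Gregorian calendar the same day is 28 March 1823.
JDN 2400001 is 17 November 1858 CE (Gregorian), MJD 0; the target day is −13018 days from there, so JDN = 2386983.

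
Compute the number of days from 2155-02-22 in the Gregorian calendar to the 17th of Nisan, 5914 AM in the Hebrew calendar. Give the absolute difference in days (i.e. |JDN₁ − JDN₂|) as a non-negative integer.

327

JDN of the first date = 2508210.
JDN of the second date = 2507883.
|2507883 − 2508210| = 327.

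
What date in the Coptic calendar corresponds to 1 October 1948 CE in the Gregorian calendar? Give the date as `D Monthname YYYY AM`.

21 Thout 1665 AM

Julian Day Number of the source date = 2432826.
Converting JDN 2432826 to the Coptic calendar gives 21 Thout 1665 AM.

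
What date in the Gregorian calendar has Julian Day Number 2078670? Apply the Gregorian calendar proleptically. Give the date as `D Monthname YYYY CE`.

Counting from JDN 2299161 = 15 Oct 1582 gives an offset of -220491 days.

7 February 979 CE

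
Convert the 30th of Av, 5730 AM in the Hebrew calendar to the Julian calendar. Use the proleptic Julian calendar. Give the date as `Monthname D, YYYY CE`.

Both dates share Julian Day Number 2440831; in the Julian calendar that is 19 August 1970 CE.

August 19, 1970 CE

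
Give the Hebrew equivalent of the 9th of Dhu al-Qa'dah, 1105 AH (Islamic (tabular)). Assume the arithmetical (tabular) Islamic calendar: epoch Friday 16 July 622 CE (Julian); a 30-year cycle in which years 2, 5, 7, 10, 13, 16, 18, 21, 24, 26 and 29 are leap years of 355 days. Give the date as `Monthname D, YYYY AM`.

Tammuz 9, 5454 AM

Both dates share Julian Day Number 2339964; in the Hebrew calendar that is 9 Tammuz 5454 AM.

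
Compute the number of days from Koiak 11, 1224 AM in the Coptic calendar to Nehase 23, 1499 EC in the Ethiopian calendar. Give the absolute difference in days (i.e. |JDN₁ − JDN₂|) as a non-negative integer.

JDN of the first date = 2271831.
JDN of the second date = 2271717.
|2271717 − 2271831| = 114.

114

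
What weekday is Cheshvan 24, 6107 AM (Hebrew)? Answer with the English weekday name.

Saturday

Equivalently 9 November 2346 Gregorian, JDN 2578231.
Since JDN mod 7 = 5 (0 = Monday), the day is Saturday.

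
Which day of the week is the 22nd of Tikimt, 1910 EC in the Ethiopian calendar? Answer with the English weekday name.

Thursday

This is JDN 2421534 (1 November 1917 Gregorian).
JDN 2421534 mod 7 = 3, and JDN 0 was a Monday, so this is a Thursday.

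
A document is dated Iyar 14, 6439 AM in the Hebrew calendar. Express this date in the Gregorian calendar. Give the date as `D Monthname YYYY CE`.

Julian Day Number of the source date = 2699680.
Converting JDN 2699680 to the Gregorian calendar gives 16 May 2679 CE.

16 May 2679 CE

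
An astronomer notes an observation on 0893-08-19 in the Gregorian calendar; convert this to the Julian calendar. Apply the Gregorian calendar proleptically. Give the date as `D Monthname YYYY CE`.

15 August 893 CE

The Julian–Gregorian offset here is 4 days (Julian trailing).
19 August 893 Gregorian − 4 days → 15 August 893 Julian.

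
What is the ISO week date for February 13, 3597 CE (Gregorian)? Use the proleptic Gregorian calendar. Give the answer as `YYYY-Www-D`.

3597-W07-4

The weekday is Thursday (ISO weekday 4).
That Thursday belongs to ISO week 7 of ISO year 3597.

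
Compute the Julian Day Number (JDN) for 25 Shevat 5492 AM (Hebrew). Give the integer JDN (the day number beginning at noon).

In the Gregorian calendar the same day is 21 February 1732.
JDN 2451545 is 1 January 2000 CE (Gregorian); the target day is −97834 days from there, so JDN = 2353711.

2353711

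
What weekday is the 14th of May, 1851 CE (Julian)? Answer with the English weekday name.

Monday

In the Gregorian calendar this is 26 May 1851 (JDN 2397269).
Since JDN mod 7 = 0 (0 = Monday), the day is Monday.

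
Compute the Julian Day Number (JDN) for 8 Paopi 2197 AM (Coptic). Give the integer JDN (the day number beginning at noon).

2627156

Equivalently 21 October 2480 (Gregorian).
JDN 2451545 is 1 January 2000 CE (Gregorian); the target day is +175611 days from there, so JDN = 2627156.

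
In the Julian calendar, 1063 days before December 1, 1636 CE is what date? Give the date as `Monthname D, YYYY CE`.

The starting date is JDN 2318942; 2318942 − 1063 = 2317879.
JDN 2317879 corresponds to January 3, 1634 CE.

January 3, 1634 CE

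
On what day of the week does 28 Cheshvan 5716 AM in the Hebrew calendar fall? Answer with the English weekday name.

This is JDN 2435425 (13 November 1955 Gregorian).
JDN 2435425 mod 7 = 6, and JDN 0 was a Monday, so this is a Sunday.

Sunday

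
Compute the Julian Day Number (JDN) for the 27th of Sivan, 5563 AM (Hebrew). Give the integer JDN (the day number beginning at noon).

In the Gregorian calendar the same day is 17 June 1803.
JDN 2451545 is 1 January 2000 CE (Gregorian); the target day is −71786 days from there, so JDN = 2379759.

2379759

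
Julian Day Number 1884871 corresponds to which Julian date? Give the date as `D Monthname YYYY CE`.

JDN 1884871 is 1 July 448 in the proleptic Gregorian calendar.
In the Julian calendar that day is 30 June 448 CE.

30 June 448 CE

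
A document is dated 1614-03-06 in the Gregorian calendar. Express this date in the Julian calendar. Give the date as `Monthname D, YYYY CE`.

February 24, 1614 CE

At this point the Julian calendar is 10 days behind the Gregorian.
6 March 1614 Gregorian − 10 days → 24 February 1614 Julian.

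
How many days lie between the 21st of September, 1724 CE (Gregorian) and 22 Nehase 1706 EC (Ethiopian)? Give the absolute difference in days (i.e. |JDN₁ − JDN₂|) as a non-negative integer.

First date → JDN 2351002; second date → JDN 2347323.
The interval is |2351002 − 2347323| = 3679 days.

3679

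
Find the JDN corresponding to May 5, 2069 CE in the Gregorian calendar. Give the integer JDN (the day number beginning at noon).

JDN 2451545 is 1 January 2000 CE (Gregorian); the target day is +25327 days from there, so JDN = 2476872.

2476872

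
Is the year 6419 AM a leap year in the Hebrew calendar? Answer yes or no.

no

Hebrew year 6419 is year 16 of its 19-year Metonic cycle; leap years are at positions 3, 6, 8, 11, 14, 17, 19, so it is a common year (12 months).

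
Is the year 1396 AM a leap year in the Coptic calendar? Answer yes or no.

no

1396 mod 4 = 0; in the Coptic calendar a year is leap when year mod 4 = 3, so it is a common year.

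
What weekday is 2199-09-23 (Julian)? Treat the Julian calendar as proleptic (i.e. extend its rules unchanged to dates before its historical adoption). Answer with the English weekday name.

Monday

In the Gregorian calendar this is 7 October 2199 (JDN 2524508).
2524508 ≡ 0 (mod 7); counting from Monday = 0 gives Monday.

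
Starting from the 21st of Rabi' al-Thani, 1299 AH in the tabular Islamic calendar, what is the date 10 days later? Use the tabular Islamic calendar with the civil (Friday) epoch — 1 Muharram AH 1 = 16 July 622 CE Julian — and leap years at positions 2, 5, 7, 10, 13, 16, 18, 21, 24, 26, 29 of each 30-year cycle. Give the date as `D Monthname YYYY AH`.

2 Jumada al-Awwal 1299 AH

JDN of the 21st of Rabi' al-Thani, 1299 AH = 2408517.
2408517 + 10 = 2408527.
JDN 2408527 in the tabular Islamic calendar is 2 Jumada al-Awwal 1299 AH.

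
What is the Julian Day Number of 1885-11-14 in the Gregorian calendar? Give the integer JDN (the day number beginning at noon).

2409860

JDN 2299161 is 15 October 1582 CE (Gregorian); the target day is +110699 days from there, so JDN = 2409860.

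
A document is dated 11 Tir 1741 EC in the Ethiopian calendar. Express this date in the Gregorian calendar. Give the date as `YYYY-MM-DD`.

Both dates share Julian Day Number 2359886; in the Gregorian calendar that is 17 January 1749 CE.

1749-01-17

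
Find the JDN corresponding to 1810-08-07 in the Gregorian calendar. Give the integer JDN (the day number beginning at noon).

JDN 2299161 is 15 October 1582 CE (Gregorian); the target day is +83206 days from there, so JDN = 2382367.

2382367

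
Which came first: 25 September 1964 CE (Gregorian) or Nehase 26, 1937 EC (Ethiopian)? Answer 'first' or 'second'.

First date → JDN 2438664; second date → JDN 2431700.
JDN 2431700 < JDN 2438664, so the second date is earlier.

second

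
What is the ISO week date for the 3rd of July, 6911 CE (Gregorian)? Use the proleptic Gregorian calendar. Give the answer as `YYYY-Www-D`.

6911-W27-5

The weekday is Friday (ISO weekday 5).
That Friday belongs to ISO week 27 of ISO year 6911.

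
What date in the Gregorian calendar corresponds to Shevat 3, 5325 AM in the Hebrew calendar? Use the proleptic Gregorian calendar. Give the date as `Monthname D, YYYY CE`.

January 15, 1565 CE

Both dates share Julian Day Number 2292679; in the Gregorian calendar that is 15 January 1565 CE.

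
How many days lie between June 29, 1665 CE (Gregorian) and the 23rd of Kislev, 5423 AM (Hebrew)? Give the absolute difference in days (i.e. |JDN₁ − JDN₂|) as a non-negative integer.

938

JDN of the first date = 2329369.
JDN of the second date = 2328431.
|2328431 − 2329369| = 938.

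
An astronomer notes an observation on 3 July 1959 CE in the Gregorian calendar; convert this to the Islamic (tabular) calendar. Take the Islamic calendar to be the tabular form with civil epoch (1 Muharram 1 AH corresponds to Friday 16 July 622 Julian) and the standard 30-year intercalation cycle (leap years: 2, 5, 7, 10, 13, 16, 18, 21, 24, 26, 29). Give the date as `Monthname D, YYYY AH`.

Both dates share Julian Day Number 2436753; in the tabular Islamic calendar that is 26 Dhu al-Hijjah 1378 AH.

Dhu al-Hijjah 26, 1378 AH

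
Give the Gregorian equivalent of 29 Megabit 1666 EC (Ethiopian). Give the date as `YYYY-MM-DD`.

Julian Day Number of the source date = 2332570.
Converting JDN 2332570 to the Gregorian calendar gives 4 April 1674 CE.

1674-04-04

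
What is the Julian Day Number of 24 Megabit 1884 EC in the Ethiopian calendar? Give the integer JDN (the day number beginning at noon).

2412190

Equivalently 1 April 1892 (Gregorian).
JDN 2299161 is 15 October 1582 CE (Gregorian); the target day is +113029 days from there, so JDN = 2412190.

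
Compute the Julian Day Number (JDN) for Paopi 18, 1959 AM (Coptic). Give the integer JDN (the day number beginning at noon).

In the Gregorian calendar the same day is 30 October 2242.
JDN 2299161 is 15 October 1582 CE (Gregorian); the target day is +241075 days from there, so JDN = 2540236.

2540236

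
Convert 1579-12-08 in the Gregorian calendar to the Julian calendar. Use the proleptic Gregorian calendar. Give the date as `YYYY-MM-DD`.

At this point the Julian calendar is 10 days behind the Gregorian.
8 December 1579 Gregorian − 10 days → 28 November 1579 Julian.

1579-11-28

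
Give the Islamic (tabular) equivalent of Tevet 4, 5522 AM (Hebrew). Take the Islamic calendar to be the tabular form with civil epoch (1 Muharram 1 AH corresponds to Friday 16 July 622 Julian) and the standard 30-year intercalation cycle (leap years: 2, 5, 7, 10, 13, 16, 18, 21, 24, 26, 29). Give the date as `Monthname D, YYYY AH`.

Jumada al-Thani 3, 1175 AH

Both dates share Julian Day Number 2364616; in the tabular Islamic calendar that is 3 Jumada al-Thani 1175 AH.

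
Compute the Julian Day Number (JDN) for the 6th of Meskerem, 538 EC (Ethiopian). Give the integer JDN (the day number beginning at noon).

1920365

Equivalently 5 September 545 (proleptic Gregorian).
JDN 2400001 is 17 November 1858 CE (Gregorian), MJD 0; the target day is −479636 days from there, so JDN = 1920365.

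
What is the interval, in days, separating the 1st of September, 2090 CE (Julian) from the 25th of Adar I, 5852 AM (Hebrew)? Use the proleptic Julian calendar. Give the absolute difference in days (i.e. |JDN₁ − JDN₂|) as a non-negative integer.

First date → JDN 2484674; second date → JDN 2485211.
The interval is |2484674 − 2485211| = 537 days.

537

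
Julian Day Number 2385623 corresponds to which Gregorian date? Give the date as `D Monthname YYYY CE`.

7 July 1819 CE

Counting from JDN 2299161 = 15 Oct 1582 gives an offset of 86462 days.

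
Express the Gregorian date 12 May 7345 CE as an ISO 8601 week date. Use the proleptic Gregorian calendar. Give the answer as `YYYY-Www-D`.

7345-W19-3

The weekday is Wednesday (ISO weekday 3).
That Wednesday belongs to ISO week 19 of ISO year 7345.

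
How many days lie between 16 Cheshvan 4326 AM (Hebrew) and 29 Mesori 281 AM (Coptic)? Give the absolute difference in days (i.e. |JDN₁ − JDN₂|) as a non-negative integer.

66

First date → JDN 1927724; second date → JDN 1927658.
The interval is |1927724 − 1927658| = 66 days.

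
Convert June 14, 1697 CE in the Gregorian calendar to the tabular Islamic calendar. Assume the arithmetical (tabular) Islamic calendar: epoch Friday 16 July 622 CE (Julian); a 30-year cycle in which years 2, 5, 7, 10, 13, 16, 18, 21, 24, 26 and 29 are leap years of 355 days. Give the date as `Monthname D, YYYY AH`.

Dhu al-Qa'dah 24, 1108 AH

Both dates share Julian Day Number 2341042; in the tabular Islamic calendar that is 24 Dhu al-Qa'dah 1108 AH.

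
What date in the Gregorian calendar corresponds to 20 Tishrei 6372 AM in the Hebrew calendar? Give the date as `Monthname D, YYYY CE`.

October 19, 2611 CE

Both dates share Julian Day Number 2674999; in the Gregorian calendar that is 19 October 2611 CE.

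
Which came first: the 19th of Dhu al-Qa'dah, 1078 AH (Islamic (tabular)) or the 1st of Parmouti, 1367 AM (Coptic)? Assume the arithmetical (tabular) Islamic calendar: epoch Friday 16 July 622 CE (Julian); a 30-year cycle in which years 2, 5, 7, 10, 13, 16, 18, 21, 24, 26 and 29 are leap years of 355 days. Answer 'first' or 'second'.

second

Converting both to JDN: 2330406 vs 2324171; the smaller is the second.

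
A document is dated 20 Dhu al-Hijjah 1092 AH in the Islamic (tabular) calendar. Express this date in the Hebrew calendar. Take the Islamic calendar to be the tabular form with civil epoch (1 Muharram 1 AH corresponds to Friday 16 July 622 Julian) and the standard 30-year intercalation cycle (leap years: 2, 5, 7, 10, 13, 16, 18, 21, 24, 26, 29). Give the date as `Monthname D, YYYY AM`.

Julian Day Number of the source date = 2335398.
Converting JDN 2335398 to the Hebrew calendar gives 20 Tevet 5442 AM.

Tevet 20, 5442 AM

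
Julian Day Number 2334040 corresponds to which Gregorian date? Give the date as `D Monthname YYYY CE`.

13 April 1678 CE

JDN 2451545 is 1 Jan 2000; 2334040 is −117505 days from there.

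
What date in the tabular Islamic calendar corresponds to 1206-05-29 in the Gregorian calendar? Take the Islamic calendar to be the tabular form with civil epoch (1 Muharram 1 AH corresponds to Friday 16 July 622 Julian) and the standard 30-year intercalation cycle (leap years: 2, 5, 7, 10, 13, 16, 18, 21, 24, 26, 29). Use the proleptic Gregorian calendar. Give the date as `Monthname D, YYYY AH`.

Shawwal 12, 602 AH

Julian Day Number of the source date = 2161691.
Converting JDN 2161691 to the tabular Islamic calendar gives 12 Shawwal 602 AH.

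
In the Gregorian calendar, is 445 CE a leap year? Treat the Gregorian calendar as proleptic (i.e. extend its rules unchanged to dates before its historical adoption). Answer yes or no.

no

445 is not divisible by 4, so it is a common year.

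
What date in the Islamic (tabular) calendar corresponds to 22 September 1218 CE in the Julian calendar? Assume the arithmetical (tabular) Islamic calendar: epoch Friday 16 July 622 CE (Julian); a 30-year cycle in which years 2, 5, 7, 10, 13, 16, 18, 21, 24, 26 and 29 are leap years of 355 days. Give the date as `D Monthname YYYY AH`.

The source date corresponds to 29 September 1218 in the proleptic Gregorian calendar (JDN 2166197).
That day falls on 29 Jumada al-Thani 615 AH in the tabular Islamic calendar.

29 Jumada al-Thani 615 AH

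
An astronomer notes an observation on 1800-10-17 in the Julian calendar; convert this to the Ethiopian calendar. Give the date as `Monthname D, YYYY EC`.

Tikimt 20, 1793 EC

Julian Day Number of the source date = 2378798.
Converting JDN 2378798 to the Ethiopian calendar gives 20 Tikimt 1793 EC.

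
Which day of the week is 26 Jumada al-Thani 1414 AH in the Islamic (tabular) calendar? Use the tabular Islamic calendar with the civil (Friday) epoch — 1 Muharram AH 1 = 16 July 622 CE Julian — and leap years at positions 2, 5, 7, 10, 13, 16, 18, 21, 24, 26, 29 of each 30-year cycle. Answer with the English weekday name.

In the Gregorian calendar this is 11 December 1993 (JDN 2449333).
2449333 ≡ 5 (mod 7); counting from Monday = 0 gives Saturday.

Saturday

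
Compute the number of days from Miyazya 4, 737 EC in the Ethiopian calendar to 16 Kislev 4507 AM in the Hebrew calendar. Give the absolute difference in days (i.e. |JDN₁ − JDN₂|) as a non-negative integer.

First date → JDN 1993258; second date → JDN 1993871.
The interval is |1993258 − 1993871| = 613 days.

613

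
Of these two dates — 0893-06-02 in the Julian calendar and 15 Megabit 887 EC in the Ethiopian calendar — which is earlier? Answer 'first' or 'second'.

First date → JDN 2047379; second date → JDN 2048026.
JDN 2047379 < JDN 2048026, so the first date is earlier.

first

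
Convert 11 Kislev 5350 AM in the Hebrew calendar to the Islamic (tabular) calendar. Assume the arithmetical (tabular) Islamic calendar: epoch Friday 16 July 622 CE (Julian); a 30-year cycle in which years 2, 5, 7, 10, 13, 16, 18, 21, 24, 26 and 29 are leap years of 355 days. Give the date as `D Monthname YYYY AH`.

10 Muharram 998 AH

The source date corresponds to 19 November 1589 in the Gregorian calendar (JDN 2301753).
That day falls on 10 Muharram 998 AH in the tabular Islamic calendar.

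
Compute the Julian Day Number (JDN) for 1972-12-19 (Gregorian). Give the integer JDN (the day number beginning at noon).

JDN 2299161 is 15 October 1582 CE (Gregorian); the target day is +142510 days from there, so JDN = 2441671.

2441671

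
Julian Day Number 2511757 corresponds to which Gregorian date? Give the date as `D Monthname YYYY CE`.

8 November 2164 CE

JDN 2451545 is 1 Jan 2000; 2511757 is +60212 days from there.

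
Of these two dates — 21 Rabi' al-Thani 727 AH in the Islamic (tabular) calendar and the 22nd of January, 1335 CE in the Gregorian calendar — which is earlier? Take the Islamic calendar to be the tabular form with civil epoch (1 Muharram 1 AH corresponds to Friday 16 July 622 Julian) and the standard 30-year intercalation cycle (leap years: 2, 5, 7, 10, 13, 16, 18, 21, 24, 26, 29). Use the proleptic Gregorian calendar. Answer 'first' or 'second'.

first

The two dates have Julian Day Numbers 2205819 and 2208680 respectively.
Since 2205819 < 2208680, the first date comes first.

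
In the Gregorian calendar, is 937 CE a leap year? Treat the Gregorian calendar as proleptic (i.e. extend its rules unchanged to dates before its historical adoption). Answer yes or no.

no

937 is not divisible by 4, so it is a common year.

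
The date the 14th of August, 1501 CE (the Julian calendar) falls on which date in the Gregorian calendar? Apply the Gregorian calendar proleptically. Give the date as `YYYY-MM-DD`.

For dates in this range the Gregorian date is 10 days ahead of the Julian.
14 August 1501 Julian + 10 days → 24 August 1501 Gregorian.

1501-08-24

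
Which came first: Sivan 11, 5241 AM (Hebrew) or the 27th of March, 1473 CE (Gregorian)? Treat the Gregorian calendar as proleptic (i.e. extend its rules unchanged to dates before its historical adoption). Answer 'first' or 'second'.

Converting both to JDN: 2262122 vs 2259148; the smaller is the second.

second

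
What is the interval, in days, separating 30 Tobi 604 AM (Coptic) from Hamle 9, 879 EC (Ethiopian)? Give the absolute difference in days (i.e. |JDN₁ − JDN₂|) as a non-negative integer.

JDN of the first date = 2045425.
JDN of the second date = 2045218.
|2045218 − 2045425| = 207.

207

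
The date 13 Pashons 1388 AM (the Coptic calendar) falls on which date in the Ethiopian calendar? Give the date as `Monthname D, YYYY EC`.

Ginbot 13, 1664 EC

Both dates share Julian Day Number 2331884; in the Ethiopian calendar that is 13 Ginbot 1664 EC.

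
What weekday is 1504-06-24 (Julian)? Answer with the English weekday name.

Monday

This is JDN 2270569 (4 July 1504 Gregorian).
Since JDN mod 7 = 0 (0 = Monday), the day is Monday.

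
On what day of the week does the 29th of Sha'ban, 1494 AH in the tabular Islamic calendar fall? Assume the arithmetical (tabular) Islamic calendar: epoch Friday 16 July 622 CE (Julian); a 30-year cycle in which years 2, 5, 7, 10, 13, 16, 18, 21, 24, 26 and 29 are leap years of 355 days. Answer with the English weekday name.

Thursday

This is JDN 2477744 (24 September 2071 Gregorian).
JDN 2477744 mod 7 = 3, and JDN 0 was a Monday, so this is a Thursday.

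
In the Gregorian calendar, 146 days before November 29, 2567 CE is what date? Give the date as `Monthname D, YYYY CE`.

July 6, 2567 CE

The starting date is JDN 2658970; 2658970 − 146 = 2658824.
JDN 2658824 corresponds to July 6, 2567 CE.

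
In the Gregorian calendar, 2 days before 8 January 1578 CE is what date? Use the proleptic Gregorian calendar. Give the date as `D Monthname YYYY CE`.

JDN of 8 January 1578 CE = 2297420.
2297420 − 2 = 2297418.
JDN 2297418 in the Gregorian calendar is 6 January 1578 CE.

6 January 1578 CE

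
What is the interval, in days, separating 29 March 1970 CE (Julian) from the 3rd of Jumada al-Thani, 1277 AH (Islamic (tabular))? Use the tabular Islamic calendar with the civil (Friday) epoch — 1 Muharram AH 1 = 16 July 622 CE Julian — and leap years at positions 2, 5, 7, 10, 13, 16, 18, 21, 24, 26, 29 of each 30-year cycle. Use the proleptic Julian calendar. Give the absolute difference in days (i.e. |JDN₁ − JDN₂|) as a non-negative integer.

39926

JDN of the first date = 2440688.
JDN of the second date = 2400762.
|2400762 − 2440688| = 39926.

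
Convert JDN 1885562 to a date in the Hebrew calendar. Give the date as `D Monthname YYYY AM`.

24 Iyar 4210 AM

JDN 1885562 is 23 May 450 in the proleptic Gregorian calendar.
In the Hebrew calendar that day is 24 Iyar 4210 AM.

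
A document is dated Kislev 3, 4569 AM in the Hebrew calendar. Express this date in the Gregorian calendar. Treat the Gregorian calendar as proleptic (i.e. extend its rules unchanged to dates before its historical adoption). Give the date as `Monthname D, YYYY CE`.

November 29, 808 CE

Julian Day Number of the source date = 2016509.
Converting JDN 2016509 to the Gregorian calendar gives 29 November 808 CE.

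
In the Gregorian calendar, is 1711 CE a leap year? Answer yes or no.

1711 is not divisible by 4, so it is a common year.

no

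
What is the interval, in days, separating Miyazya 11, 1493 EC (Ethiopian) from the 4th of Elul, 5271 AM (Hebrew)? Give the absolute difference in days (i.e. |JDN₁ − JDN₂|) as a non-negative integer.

First date → JDN 2269394; second date → JDN 2273190.
The interval is |2269394 − 2273190| = 3796 days.

3796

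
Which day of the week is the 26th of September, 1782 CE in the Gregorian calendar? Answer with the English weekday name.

Since JDN mod 7 = 3 (0 = Monday), the day is Thursday.

Thursday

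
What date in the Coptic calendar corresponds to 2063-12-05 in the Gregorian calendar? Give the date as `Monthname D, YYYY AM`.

Hathor 25, 1780 AM

Both dates share Julian Day Number 2474894; in the Coptic calendar that is 25 Hathor 1780 AM.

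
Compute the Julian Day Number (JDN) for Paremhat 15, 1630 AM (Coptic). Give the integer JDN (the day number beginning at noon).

2420216

Equivalently 24 March 1914 (Gregorian).
JDN 2299161 is 15 October 1582 CE (Gregorian); the target day is +121055 days from there, so JDN = 2420216.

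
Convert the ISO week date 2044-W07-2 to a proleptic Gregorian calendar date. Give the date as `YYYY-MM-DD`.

2044-02-16

ISO week 1 of 2044 is the week containing the first Thursday of 2044.
Week 7, day 2 (Tuesday) lands on 2044-02-16.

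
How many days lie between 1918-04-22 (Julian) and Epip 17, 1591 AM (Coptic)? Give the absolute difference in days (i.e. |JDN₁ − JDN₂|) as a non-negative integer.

15626

JDN of the first date = 2421719.
JDN of the second date = 2406093.
|2406093 − 2421719| = 15626.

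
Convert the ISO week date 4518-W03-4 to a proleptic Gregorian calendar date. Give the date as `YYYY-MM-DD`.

ISO week 1 of 4518 is the week containing the first Thursday of 4518.
Week 3, day 4 (Thursday) lands on 4518-01-20.

4518-01-20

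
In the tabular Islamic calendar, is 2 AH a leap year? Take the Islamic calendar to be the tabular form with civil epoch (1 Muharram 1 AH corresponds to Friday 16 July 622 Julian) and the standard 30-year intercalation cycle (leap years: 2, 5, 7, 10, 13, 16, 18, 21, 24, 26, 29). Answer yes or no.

yes

Year 2 AH is year 2 of its 30-year cycle; leap positions are 2, 5, 7, 10, 13, 16, 18, 21, 24, 26, 29, so it is a leap year (355 days).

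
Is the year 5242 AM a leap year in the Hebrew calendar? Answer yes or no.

Hebrew year 5242 is year 17 of its 19-year Metonic cycle; leap years are at positions 3, 6, 8, 11, 14, 17, 19, so it is a leap year (13 months).

yes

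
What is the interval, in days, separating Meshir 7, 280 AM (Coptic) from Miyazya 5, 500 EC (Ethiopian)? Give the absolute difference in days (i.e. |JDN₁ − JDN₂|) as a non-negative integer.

JDN of the first date = 1927091.
JDN of the second date = 1906695.
|1906695 − 1927091| = 20396.

20396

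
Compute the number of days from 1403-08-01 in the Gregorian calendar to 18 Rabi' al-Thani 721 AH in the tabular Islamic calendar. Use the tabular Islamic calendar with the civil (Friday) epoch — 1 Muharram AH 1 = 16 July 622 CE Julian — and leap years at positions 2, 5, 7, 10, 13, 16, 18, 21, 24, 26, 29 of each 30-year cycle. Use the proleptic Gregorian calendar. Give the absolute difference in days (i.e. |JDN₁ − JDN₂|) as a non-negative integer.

30017

JDN of the first date = 2233707.
JDN of the second date = 2203690.
|2203690 − 2233707| = 30017.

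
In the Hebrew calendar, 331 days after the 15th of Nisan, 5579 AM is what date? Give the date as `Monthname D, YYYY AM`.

Adar 20, 5580 AM

Counting 331 days forward from JDN 2385535 reaches JDN 2385866, which is Adar 20, 5580 AM.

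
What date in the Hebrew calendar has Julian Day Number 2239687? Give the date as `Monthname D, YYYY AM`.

Kislev 18, 5180 AM

The proleptic Gregorian equivalent of JDN 2239687 is 15 December 1419.
In the Hebrew calendar that day is Kislev 18, 5180 AM.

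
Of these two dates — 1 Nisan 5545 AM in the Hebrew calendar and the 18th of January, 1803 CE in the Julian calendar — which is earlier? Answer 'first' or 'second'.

first

First date → JDN 2373089; second date → JDN 2379621.
JDN 2373089 < JDN 2379621, so the first date is earlier.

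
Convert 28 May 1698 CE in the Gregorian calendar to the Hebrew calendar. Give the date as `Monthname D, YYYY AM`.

Sivan 18, 5458 AM

Julian Day Number of the source date = 2341390.
Converting JDN 2341390 to the Hebrew calendar gives 18 Sivan 5458 AM.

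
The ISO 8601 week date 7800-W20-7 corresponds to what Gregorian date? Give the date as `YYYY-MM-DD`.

7800-05-18

ISO week 1 of 7800 is the week containing the first Thursday of 7800.
Week 20, day 7 (Sunday) lands on 7800-05-18.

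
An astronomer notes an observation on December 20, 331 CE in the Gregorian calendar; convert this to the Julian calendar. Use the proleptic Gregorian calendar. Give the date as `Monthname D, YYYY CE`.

December 19, 331 CE

The Julian–Gregorian offset here is 1 day (Julian trailing).
20 December 331 Gregorian − 1 day → 19 December 331 Julian.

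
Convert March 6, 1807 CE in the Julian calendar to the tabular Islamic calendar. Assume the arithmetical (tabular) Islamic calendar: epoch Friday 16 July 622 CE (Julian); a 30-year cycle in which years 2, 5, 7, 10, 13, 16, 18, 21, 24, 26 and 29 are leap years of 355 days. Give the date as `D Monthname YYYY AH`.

The source date corresponds to 18 March 1807 in the Gregorian calendar (JDN 2381129).
That day falls on 8 Muharram 1222 AH in the tabular Islamic calendar.

8 Muharram 1222 AH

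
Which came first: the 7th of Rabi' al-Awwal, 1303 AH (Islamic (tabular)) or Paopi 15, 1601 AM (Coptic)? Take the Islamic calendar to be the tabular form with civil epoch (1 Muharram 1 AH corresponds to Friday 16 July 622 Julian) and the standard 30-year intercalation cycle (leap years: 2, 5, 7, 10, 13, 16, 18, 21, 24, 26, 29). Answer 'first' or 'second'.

second

The two dates have Julian Day Numbers 2409890 and 2409474 respectively.
Since 2409474 < 2409890, the second date comes first.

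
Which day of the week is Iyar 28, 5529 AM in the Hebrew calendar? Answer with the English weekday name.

Sunday

Equivalently 4 June 1769 Gregorian, JDN 2367329.
2367329 ≡ 6 (mod 7); counting from Monday = 0 gives Sunday.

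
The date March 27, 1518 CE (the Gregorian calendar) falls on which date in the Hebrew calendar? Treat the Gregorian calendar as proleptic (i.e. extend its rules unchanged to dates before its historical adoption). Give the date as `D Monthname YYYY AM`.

5 Nisan 5278 AM

Julian Day Number of the source date = 2275583.
Converting JDN 2275583 to the Hebrew calendar gives 5 Nisan 5278 AM.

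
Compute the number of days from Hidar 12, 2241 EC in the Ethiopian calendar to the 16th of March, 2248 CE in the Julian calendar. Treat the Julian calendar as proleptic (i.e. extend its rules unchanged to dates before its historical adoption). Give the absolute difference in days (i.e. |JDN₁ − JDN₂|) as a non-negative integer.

237

First date → JDN 2542452; second date → JDN 2542215.
The interval is |2542452 − 2542215| = 237 days.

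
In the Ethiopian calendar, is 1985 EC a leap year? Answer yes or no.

1985 mod 4 = 1; in the Ethiopian calendar a year is leap when year mod 4 = 3, so it is a common year.

no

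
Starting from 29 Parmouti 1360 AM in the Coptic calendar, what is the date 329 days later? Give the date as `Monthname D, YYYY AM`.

Paremhat 23, 1361 AM

The starting date is JDN 2321643; 2321643 + 329 = 2321972.
JDN 2321972 corresponds to Paremhat 23, 1361 AM.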